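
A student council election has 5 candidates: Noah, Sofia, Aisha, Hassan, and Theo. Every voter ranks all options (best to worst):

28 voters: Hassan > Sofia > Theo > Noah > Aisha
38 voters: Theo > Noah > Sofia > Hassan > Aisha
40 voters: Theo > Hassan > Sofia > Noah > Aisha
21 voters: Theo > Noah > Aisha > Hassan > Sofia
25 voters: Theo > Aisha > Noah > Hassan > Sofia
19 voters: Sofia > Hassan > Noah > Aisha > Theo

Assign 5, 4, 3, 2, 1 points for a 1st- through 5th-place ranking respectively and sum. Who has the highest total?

Theo

Noah: 28·2 + 38·4 + 40·2 + 21·4 + 25·3 + 19·3 = 504
Sofia: 28·4 + 38·3 + 40·3 + 21·1 + 25·1 + 19·5 = 487
Aisha: 28·1 + 38·1 + 40·1 + 21·3 + 25·4 + 19·2 = 307
Hassan: 28·5 + 38·2 + 40·4 + 21·2 + 25·2 + 19·4 = 544
Theo: 28·3 + 38·5 + 40·5 + 21·5 + 25·5 + 19·1 = 723
Theo has the highest Borda score (723).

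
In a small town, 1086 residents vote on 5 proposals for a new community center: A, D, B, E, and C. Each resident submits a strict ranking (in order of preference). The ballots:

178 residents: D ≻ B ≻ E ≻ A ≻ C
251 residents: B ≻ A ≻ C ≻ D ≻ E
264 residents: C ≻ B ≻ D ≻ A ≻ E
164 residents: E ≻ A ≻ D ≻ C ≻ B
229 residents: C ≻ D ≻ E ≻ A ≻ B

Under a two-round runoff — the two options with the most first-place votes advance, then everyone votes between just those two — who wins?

C

Round 1 first-place votes: A 0, D 178, B 251, E 164, C 493.
C and B advance.
Runoff: C is preferred to B by 657 voters; B by 429.
C wins the runoff.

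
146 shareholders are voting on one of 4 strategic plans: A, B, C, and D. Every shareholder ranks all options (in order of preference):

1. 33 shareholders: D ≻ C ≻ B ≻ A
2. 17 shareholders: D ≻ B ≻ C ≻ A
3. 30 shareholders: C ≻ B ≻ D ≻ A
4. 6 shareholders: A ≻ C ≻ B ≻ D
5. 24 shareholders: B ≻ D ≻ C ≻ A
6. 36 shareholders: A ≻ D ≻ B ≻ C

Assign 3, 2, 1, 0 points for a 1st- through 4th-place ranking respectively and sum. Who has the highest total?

A: 33·0 + 17·0 + 30·0 + 6·3 + 24·0 + 36·3 = 126
B: 33·1 + 17·2 + 30·2 + 6·1 + 24·3 + 36·1 = 241
C: 33·2 + 17·1 + 30·3 + 6·2 + 24·1 + 36·0 = 209
D: 33·3 + 17·3 + 30·1 + 6·0 + 24·2 + 36·2 = 300
D has the highest Borda score (300).

D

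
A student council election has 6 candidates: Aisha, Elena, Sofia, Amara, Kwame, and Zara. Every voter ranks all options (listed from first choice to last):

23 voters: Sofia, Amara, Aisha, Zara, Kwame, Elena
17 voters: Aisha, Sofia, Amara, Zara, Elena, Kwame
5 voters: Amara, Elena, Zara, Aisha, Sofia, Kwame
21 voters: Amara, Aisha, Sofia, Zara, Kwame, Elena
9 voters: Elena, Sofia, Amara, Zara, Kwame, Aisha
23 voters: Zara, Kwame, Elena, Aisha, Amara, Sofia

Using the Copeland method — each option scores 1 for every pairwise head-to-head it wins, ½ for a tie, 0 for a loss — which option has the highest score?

Amara

Aisha: beats Elena, Sofia, Kwame, and Zara; loses to Amara → score 4.
Elena: loses to Aisha, Sofia, Amara, Kwame, and Zara → score 0.
Sofia: beats Elena, Kwame, and Zara; ties Amara; loses to Aisha → score 3.5.
Amara: beats Aisha, Elena, Kwame, and Zara; ties Sofia → score 4.5.
Kwame: beats Elena; loses to Aisha, Sofia, Amara, and Zara → score 1.
Zara: beats Elena and Kwame; loses to Aisha, Sofia, and Amara → score 2.
Amara has the best pairwise record.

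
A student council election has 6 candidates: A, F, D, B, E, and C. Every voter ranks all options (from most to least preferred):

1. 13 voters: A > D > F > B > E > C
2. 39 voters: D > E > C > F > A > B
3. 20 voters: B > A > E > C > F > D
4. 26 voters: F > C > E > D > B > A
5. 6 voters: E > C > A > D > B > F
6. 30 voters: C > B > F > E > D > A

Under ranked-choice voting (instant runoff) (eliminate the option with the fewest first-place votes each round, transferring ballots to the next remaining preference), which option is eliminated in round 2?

Round 1: A 13, F 26, D 39, B 20, E 6, C 30. Eliminate E.
Round 2: A 13, F 26, D 39, B 20, C 36. Eliminate A.

A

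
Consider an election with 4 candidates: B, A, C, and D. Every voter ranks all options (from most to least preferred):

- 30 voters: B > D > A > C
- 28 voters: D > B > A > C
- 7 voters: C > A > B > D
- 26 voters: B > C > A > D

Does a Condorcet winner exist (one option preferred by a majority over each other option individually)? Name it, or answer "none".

B

B vs A: 84–7 for B.
B vs C: 84–7 for B.
B vs D: 63–28 for B.
B beats every other option head-to-head.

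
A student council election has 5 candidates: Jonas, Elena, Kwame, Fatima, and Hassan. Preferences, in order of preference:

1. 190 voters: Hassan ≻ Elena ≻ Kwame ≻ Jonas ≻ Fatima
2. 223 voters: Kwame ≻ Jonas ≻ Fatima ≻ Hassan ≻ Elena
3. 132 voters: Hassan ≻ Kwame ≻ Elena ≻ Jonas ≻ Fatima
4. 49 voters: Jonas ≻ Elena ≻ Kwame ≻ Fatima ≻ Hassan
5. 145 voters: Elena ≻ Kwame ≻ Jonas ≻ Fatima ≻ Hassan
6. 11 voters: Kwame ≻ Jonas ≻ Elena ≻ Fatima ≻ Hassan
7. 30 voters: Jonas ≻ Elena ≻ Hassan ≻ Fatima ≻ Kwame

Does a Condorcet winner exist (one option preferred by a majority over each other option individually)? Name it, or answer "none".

Checking pairwise contests:
Elena beats Jonas 467–313.
Hassan beats Elena 545–235.
Elena beats Kwame 414–366.
Jonas beats Fatima 780–0.
Jonas beats Hassan 458–322.
Every option loses at least one head-to-head, so there is no Condorcet winner.

none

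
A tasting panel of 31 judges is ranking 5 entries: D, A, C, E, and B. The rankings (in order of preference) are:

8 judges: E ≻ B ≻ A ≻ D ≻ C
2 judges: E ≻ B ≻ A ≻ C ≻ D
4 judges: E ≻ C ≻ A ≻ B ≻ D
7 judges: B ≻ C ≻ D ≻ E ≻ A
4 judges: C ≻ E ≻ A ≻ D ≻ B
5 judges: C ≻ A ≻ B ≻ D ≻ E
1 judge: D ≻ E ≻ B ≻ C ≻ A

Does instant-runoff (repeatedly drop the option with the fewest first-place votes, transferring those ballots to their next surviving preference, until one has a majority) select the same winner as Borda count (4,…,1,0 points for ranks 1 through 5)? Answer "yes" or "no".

Instant-runoff — R1 D 1, A 0, C 9, E 14, B 7 (A out); R2 D 1, C 9, E 14, B 7 (D out); R3 C 9, E 15, B 7 (B out); R4 C 16, E 15 (C winner). Winner: C.
Borda — scores: D 35, A 51, C 72, E 78, B 74. Winner: E.
The two methods disagree.

no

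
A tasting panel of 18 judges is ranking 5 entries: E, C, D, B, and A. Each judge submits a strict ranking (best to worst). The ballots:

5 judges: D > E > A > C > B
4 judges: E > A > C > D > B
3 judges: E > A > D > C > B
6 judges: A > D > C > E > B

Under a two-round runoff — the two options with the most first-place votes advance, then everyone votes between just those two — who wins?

Round 1 first-place votes: E 7, C 0, D 5, B 0, A 6.
E and A advance.
Runoff: E is preferred to A by 12 voters; A by 6.
E wins the runoff.

E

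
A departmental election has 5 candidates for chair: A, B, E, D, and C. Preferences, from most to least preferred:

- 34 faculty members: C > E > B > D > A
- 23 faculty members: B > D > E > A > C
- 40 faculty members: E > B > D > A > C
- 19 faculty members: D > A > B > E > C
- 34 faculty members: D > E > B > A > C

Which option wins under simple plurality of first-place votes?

First-place votes: A 0, B 23, E 40, D 53, C 34.
D has the most first-place votes.

D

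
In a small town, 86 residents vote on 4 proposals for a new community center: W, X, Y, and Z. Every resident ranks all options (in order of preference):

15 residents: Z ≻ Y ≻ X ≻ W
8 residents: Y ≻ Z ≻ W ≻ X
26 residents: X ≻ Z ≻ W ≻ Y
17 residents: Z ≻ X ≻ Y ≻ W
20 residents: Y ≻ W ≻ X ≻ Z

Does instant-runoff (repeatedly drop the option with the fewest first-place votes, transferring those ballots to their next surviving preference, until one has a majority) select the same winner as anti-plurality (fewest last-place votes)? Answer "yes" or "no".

no

Instant-runoff — R1 W 0, X 26, Y 28, Z 32 (W out); R2 X 26, Y 28, Z 32 (X out); R3 Y 28, Z 58 (Z winner). Winner: Z.
Anti-plurality — last-place votes: W 32, X 8, Y 26, Z 20. Winner: X.
The two methods disagree.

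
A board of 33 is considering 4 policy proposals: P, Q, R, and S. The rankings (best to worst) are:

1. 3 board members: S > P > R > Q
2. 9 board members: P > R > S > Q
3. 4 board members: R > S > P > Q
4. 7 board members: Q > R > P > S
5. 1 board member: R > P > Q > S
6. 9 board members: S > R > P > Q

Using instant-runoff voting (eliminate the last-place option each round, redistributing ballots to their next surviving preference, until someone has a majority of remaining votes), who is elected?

P

Round 1: P 9, Q 7, R 5, S 12. Eliminate R.
Round 2: P 10, Q 7, S 16. Eliminate Q.
Round 3: P 17, S 16. P has a majority.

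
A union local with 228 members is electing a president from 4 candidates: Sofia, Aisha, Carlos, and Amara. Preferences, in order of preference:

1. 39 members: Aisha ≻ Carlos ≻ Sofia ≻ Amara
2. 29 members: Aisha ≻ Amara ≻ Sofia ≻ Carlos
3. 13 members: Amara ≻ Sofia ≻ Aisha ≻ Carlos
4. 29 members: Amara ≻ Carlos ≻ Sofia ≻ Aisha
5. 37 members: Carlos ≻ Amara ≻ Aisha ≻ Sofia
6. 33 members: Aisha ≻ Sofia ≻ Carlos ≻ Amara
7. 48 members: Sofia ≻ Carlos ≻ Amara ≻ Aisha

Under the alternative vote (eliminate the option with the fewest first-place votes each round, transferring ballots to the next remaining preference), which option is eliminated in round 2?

Round 1: Sofia 48, Aisha 101, Carlos 37, Amara 42. Eliminate Carlos.
Round 2: Sofia 48, Aisha 101, Amara 79. Eliminate Sofia.

Sofia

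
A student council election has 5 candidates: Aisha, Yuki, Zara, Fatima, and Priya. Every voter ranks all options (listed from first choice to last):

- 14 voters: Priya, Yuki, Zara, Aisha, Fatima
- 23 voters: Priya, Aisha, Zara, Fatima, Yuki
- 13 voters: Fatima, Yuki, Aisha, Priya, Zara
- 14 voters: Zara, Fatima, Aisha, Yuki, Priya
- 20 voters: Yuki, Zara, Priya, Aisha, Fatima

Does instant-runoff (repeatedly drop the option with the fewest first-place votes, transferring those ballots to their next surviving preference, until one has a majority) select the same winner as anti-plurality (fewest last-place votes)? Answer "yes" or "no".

no

Instant-runoff — R1 Aisha 0, Yuki 20, Zara 14, Fatima 13, Priya 37 (Aisha out); R2 Yuki 20, Zara 14, Fatima 13, Priya 37 (Fatima out); R3 Yuki 33, Zara 14, Priya 37 (Zara out); R4 Yuki 47, Priya 37 (Yuki winner). Winner: Yuki.
Anti-plurality — last-place votes: Aisha 0, Yuki 23, Zara 13, Fatima 34, Priya 14. Winner: Aisha.
The two methods disagree.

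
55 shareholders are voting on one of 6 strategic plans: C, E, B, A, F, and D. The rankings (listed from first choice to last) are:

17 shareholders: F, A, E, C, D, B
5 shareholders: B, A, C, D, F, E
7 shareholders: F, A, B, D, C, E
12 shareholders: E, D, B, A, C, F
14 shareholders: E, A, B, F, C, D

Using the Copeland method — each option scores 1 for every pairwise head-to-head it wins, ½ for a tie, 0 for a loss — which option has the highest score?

A

C: beats D; loses to E, B, A, and F → score 1.
E: beats C, B, and D; loses to A and F → score 3.
B: beats C and F; loses to E, A, and D → score 2.
A: beats C, E, B, F, and D → score 5.
F: beats C, E, and D; loses to B and A → score 3.
D: beats B; loses to C, E, A, and F → score 1.
A has the best pairwise record.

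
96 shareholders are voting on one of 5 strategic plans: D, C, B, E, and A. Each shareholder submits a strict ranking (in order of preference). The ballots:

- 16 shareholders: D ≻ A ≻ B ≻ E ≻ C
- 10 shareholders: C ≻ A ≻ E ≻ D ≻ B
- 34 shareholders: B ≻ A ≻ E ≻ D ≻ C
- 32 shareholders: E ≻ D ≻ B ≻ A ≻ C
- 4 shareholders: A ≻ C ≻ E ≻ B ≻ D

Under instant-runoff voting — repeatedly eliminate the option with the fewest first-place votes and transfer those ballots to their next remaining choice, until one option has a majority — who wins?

B

Round 1: D 16, C 10, B 34, E 32, A 4. Eliminate A.
Round 2: D 16, C 14, B 34, E 32. Eliminate C.
Round 3: D 16, B 34, E 46. Eliminate D.
Round 4: B 50, E 46. B has a majority.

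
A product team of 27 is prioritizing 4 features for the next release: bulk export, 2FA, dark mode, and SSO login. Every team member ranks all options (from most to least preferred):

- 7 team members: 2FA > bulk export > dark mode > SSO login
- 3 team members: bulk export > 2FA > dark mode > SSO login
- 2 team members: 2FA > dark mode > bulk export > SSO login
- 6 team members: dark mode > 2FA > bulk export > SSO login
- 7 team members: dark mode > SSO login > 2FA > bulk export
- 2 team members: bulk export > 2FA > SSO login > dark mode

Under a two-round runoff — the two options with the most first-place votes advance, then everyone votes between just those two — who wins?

2FA

Round 1 first-place votes: bulk export 5, 2FA 9, dark mode 13, SSO login 0.
dark mode and 2FA advance.
Runoff: dark mode is preferred to 2FA by 13 voters; 2FA by 14.
2FA wins the runoff.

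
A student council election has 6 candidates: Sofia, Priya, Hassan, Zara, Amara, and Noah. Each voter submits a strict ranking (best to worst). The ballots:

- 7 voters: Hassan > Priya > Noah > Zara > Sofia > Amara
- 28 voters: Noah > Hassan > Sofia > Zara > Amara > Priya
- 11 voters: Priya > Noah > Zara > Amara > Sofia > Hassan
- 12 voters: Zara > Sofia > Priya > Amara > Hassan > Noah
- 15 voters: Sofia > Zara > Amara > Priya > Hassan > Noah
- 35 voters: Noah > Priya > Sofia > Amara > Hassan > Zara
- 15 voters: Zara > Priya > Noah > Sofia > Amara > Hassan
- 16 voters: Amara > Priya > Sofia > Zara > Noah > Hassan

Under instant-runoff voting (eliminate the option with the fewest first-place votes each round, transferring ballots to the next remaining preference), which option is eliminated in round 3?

Round 1: Sofia 15, Priya 11, Hassan 7, Zara 27, Amara 16, Noah 63. Eliminate Hassan.
Round 2: Sofia 15, Priya 18, Zara 27, Amara 16, Noah 63. Eliminate Sofia.
Round 3: Priya 18, Zara 42, Amara 16, Noah 63. Eliminate Amara.

Amara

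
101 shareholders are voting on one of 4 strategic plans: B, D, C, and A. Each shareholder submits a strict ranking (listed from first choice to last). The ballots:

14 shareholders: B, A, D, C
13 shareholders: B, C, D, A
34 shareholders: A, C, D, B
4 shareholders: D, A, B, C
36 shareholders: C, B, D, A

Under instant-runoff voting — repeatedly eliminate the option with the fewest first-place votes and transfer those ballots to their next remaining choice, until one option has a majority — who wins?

A

Round 1: B 27, D 4, C 36, A 34. Eliminate D.
Round 2: B 27, C 36, A 38. Eliminate B.
Round 3: C 49, A 52. A has a majority.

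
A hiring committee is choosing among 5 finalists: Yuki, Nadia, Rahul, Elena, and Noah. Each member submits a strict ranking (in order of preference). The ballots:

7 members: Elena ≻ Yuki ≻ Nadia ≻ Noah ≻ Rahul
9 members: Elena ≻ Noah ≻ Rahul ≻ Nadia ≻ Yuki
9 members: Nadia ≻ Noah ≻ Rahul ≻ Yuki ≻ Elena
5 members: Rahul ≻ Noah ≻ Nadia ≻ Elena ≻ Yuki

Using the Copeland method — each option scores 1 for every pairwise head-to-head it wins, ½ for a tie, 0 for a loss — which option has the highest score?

Yuki: loses to Nadia, Rahul, Elena, and Noah → score 0.
Nadia: beats Yuki, Rahul, and Noah; loses to Elena → score 3.
Rahul: beats Yuki; loses to Nadia, Elena, and Noah → score 1.
Elena: beats Yuki, Nadia, Rahul, and Noah → score 4.
Noah: beats Yuki and Rahul; loses to Nadia and Elena → score 2.
Elena has the best pairwise record.

Elena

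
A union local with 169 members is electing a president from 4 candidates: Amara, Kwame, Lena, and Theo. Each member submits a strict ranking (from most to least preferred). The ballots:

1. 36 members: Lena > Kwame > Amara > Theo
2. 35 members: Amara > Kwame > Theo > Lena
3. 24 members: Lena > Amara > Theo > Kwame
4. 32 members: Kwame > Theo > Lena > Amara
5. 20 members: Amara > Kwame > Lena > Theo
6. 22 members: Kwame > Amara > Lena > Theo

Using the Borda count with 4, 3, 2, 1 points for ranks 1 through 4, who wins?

Kwame

Amara: 36·2 + 35·4 + 24·3 + 32·1 + 20·4 + 22·3 = 462
Kwame: 36·3 + 35·3 + 24·1 + 32·4 + 20·3 + 22·4 = 513
Lena: 36·4 + 35·1 + 24·4 + 32·2 + 20·2 + 22·2 = 423
Theo: 36·1 + 35·2 + 24·2 + 32·3 + 20·1 + 22·1 = 292
Kwame has the highest Borda score (513).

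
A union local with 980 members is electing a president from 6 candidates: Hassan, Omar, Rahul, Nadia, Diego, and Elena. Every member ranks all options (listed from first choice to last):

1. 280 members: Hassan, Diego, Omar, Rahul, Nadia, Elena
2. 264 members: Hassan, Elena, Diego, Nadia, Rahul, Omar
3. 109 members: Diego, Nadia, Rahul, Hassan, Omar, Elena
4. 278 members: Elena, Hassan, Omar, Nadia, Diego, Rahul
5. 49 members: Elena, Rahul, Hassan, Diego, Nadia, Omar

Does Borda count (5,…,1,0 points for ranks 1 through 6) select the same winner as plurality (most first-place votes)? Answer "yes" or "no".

yes

Borda — scores: Hassan 4197, Omar 1783, Rahul 1347, Nadia 1849, Diego 2833, Elena 2691. Winner: Hassan.
Plurality — first-place votes: Hassan 544, Omar 0, Rahul 0, Nadia 0, Diego 109, Elena 327. Winner: Hassan.
The two methods agree.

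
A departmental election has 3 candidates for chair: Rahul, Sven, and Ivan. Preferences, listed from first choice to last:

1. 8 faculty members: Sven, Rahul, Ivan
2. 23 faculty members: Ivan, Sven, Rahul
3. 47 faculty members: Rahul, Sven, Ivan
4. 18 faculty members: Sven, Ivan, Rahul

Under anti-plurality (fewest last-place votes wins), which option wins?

Last-place votes: Rahul 41, Sven 0, Ivan 55.
Sven is ranked last by the fewest voters, so Sven wins.

Sven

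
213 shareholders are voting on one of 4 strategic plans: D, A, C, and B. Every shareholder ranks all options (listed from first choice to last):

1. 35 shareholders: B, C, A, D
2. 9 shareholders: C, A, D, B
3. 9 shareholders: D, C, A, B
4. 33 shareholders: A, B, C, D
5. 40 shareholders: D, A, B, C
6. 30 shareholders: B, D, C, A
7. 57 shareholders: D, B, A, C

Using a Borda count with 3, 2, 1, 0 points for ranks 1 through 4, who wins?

B

D: 35·0 + 9·1 + 9·3 + 33·0 + 40·3 + 30·2 + 57·3 = 387
A: 35·1 + 9·2 + 9·1 + 33·3 + 40·2 + 30·0 + 57·1 = 298
C: 35·2 + 9·3 + 9·2 + 33·1 + 40·0 + 30·1 + 57·0 = 178
B: 35·3 + 9·0 + 9·0 + 33·2 + 40·1 + 30·3 + 57·2 = 415
B has the highest Borda score (415).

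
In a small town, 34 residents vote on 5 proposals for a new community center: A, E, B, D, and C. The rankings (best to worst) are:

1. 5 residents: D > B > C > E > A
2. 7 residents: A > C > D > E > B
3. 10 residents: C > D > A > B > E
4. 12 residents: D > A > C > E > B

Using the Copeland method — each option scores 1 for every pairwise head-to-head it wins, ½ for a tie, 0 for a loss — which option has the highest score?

A: beats E, B, and C; loses to D → score 3.
E: beats B; loses to A, D, and C → score 1.
B: loses to A, E, D, and C → score 0.
D: beats A, E, and B; ties C → score 3.5.
C: beats E and B; ties D; loses to A → score 2.5.
D has the best pairwise record.

D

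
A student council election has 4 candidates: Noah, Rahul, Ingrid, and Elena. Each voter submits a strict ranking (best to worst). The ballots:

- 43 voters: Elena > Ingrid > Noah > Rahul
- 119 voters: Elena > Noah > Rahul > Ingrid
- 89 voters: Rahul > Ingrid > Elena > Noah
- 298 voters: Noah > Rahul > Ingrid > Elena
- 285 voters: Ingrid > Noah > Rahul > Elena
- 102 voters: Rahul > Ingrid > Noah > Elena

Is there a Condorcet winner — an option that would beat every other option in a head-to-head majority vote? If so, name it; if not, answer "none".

Checking pairwise contests:
Ingrid beats Noah 519–417.
Noah beats Rahul 745–191.
Rahul beats Ingrid 608–328.
Noah beats Elena 685–251.
Every option loses at least one head-to-head, so there is no Condorcet winner.

none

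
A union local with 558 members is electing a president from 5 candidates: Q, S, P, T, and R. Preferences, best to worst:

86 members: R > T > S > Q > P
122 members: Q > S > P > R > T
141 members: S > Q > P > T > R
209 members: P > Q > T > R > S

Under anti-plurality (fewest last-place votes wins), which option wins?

Last-place votes: Q 0, S 209, P 86, T 122, R 141.
Q is ranked last by the fewest voters, so Q wins.

Q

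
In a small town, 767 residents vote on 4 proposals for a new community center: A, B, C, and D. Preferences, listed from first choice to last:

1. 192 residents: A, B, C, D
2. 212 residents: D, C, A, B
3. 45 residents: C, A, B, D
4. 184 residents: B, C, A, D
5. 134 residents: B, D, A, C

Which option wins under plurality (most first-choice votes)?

First-place votes: A 192, B 318, C 45, D 212.
B has the most first-place votes.

B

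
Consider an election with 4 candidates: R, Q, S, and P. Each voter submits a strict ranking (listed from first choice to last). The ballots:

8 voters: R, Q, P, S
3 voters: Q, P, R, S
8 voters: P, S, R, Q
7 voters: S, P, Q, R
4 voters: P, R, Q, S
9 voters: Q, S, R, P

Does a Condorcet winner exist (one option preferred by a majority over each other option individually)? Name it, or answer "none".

Checking pairwise contests:
S beats R 24–15.
R beats Q 20–19.
Q beats S 24–15.
Q beats P 20–19.
Every option loses at least one head-to-head, so there is no Condorcet winner.

none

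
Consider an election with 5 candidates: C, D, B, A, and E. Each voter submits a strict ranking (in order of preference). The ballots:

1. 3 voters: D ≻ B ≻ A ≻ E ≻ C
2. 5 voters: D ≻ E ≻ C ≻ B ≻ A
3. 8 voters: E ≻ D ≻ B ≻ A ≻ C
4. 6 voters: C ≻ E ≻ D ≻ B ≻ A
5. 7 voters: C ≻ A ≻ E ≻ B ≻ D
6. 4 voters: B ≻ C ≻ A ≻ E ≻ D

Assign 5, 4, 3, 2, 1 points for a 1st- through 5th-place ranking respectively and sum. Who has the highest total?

C: 3·1 + 5·3 + 8·1 + 6·5 + 7·5 + 4·4 = 107
D: 3·5 + 5·5 + 8·4 + 6·3 + 7·1 + 4·1 = 101
B: 3·4 + 5·2 + 8·3 + 6·2 + 7·2 + 4·5 = 92
A: 3·3 + 5·1 + 8·2 + 6·1 + 7·4 + 4·3 = 76
E: 3·2 + 5·4 + 8·5 + 6·4 + 7·3 + 4·2 = 119
E has the highest Borda score (119).

E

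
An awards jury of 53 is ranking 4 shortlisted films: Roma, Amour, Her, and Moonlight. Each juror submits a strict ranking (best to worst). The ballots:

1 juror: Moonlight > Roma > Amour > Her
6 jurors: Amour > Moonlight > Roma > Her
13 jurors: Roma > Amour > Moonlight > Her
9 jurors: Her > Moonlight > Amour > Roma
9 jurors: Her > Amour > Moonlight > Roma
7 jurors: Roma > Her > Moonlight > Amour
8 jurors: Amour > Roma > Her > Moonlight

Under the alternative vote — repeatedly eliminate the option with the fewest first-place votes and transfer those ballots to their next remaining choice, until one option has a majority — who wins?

Round 1: Roma 20, Amour 14, Her 18, Moonlight 1. Eliminate Moonlight.
Round 2: Roma 21, Amour 14, Her 18. Eliminate Amour.
Round 3: Roma 35, Her 18. Roma has a majority.

Roma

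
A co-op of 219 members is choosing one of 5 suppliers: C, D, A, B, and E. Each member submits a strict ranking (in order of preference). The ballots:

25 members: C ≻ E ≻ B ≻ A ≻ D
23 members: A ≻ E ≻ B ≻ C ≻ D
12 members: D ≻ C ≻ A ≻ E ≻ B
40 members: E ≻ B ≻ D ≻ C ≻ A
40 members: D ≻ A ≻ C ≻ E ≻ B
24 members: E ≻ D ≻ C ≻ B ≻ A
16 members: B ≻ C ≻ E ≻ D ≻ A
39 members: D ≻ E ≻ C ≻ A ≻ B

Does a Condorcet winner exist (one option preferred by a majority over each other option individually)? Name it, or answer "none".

E

E vs C: 126–93 for E.
E vs D: 128–91 for E.
E vs A: 144–75 for E.
E vs B: 203–16 for E.
E beats every other option head-to-head.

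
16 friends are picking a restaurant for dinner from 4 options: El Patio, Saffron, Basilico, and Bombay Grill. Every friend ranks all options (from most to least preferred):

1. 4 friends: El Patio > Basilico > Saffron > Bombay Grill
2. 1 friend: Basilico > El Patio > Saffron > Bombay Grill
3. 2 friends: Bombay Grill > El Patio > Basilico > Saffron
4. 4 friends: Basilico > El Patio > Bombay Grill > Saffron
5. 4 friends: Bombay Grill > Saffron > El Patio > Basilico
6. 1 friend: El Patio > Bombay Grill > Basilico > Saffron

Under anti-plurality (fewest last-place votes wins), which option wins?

El Patio

Last-place votes: El Patio 0, Saffron 7, Basilico 4, Bombay Grill 5.
El Patio is ranked last by the fewest voters, so El Patio wins.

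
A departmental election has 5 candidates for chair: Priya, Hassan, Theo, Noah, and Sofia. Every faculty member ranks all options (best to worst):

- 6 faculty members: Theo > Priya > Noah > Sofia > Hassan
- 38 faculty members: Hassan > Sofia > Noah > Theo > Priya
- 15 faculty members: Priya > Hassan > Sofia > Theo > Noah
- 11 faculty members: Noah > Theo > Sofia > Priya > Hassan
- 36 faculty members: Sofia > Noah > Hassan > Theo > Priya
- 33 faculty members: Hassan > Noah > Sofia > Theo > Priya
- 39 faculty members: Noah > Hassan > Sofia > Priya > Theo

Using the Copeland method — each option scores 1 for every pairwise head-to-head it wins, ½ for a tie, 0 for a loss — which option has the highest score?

Priya: loses to Hassan, Theo, Noah, and Sofia → score 0.
Hassan: beats Priya, Theo, and Sofia; loses to Noah → score 3.
Theo: beats Priya; loses to Hassan, Noah, and Sofia → score 1.
Noah: beats Priya, Hassan, and Theo; ties Sofia → score 3.5.
Sofia: beats Priya and Theo; ties Noah; loses to Hassan → score 2.5.
Noah has the best pairwise record.

Noah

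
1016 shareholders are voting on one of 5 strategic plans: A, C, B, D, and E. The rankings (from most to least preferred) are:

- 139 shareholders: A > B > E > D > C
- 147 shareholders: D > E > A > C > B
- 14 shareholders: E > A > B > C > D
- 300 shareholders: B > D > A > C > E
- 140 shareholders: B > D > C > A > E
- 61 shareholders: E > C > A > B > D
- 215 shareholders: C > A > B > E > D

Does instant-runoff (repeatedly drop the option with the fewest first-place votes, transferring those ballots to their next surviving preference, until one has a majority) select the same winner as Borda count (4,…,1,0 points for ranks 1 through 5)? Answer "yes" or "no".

Instant-runoff — R1 A 139, C 215, B 440, D 147, E 75 (E out); R2 A 153, C 276, B 440, D 147 (D out); R3 A 300, C 276, B 440 (C out); R4 A 576, B 440 (A winner). Winner: A.
Borda — scores: A 2399, C 1784, B 2696, D 2047, E 1234. Winner: B.
The two methods disagree.

no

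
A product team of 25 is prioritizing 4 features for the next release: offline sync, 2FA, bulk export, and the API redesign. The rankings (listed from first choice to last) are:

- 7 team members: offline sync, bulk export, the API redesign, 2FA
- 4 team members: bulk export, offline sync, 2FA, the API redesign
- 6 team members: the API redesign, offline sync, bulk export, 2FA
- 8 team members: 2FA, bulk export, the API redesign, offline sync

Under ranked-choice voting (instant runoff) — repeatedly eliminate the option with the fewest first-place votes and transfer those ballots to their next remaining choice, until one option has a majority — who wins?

Round 1: offline sync 7, 2FA 8, bulk export 4, the API redesign 6. Eliminate bulk export.
Round 2: offline sync 11, 2FA 8, the API redesign 6. Eliminate the API redesign.
Round 3: offline sync 17, 2FA 8. Offline sync has a majority.

offline sync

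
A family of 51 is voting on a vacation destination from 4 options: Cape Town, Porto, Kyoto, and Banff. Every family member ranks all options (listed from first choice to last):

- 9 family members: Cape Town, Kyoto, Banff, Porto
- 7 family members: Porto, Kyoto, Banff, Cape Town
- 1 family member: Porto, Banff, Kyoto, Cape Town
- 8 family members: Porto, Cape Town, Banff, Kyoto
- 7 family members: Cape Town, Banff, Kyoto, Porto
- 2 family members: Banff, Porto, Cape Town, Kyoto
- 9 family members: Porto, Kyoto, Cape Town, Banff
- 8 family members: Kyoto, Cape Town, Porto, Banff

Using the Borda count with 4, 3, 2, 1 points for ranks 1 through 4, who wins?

Cape Town: 9·4 + 7·1 + 1·1 + 8·3 + 7·4 + 2·2 + 9·2 + 8·3 = 142
Porto: 9·1 + 7·4 + 1·4 + 8·4 + 7·1 + 2·3 + 9·4 + 8·2 = 138
Kyoto: 9·3 + 7·3 + 1·2 + 8·1 + 7·2 + 2·1 + 9·3 + 8·4 = 133
Banff: 9·2 + 7·2 + 1·3 + 8·2 + 7·3 + 2·4 + 9·1 + 8·1 = 97
Cape Town has the highest Borda score (142).

Cape Town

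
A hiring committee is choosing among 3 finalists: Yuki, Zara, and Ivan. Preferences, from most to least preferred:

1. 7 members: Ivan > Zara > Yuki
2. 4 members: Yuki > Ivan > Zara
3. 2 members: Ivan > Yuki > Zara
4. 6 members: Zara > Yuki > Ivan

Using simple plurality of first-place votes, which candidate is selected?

First-place votes: Yuki 4, Zara 6, Ivan 9.
Ivan has the most first-place votes.

Ivan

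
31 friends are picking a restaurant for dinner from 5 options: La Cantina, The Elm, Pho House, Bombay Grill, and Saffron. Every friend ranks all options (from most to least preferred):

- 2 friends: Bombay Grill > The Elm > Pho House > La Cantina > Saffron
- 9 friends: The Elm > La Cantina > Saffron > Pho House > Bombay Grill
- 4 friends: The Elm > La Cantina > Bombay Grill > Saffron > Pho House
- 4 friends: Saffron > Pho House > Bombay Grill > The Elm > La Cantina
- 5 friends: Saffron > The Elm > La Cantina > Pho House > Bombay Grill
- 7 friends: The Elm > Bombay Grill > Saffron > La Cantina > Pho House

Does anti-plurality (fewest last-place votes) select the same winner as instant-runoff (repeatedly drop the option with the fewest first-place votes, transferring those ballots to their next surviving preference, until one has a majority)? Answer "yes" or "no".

Anti-plurality — last-place votes: La Cantina 4, The Elm 0, Pho House 11, Bombay Grill 14, Saffron 2. Winner: The Elm.
Instant-runoff — R1 La Cantina 0, The Elm 20, Pho House 0, Bombay Grill 2, Saffron 9 (The Elm winner). Winner: The Elm.
The two methods agree.

yes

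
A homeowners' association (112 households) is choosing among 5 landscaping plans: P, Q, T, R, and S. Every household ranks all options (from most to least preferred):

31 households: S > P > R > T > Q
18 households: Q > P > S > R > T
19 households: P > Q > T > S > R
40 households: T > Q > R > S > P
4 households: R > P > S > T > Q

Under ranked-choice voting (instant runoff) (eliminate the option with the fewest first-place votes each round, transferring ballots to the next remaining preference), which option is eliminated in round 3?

Round 1: P 19, Q 18, T 40, R 4, S 31. Eliminate R.
Round 2: P 23, Q 18, T 40, S 31. Eliminate Q.
Round 3: P 41, T 40, S 31. Eliminate S.

S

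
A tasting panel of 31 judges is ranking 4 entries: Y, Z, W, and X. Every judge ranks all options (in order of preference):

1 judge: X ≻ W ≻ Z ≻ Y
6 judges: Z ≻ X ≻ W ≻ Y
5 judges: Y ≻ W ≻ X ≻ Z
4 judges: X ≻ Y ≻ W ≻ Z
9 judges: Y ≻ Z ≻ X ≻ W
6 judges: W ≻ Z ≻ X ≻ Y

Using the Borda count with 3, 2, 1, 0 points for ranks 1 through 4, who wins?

Y: 1·0 + 6·0 + 5·3 + 4·2 + 9·3 + 6·0 = 50
Z: 1·1 + 6·3 + 5·0 + 4·0 + 9·2 + 6·2 = 49
W: 1·2 + 6·1 + 5·2 + 4·1 + 9·0 + 6·3 = 40
X: 1·3 + 6·2 + 5·1 + 4·3 + 9·1 + 6·1 = 47
Y has the highest Borda score (50).

Y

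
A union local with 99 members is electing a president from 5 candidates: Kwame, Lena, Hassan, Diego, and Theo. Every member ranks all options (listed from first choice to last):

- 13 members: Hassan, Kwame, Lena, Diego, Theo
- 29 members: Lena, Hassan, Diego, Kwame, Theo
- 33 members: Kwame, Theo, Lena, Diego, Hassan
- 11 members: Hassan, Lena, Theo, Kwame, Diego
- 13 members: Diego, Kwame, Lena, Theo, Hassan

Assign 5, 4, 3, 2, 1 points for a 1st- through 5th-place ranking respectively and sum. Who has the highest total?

Lena

Kwame: 13·4 + 29·2 + 33·5 + 11·2 + 13·4 = 349
Lena: 13·3 + 29·5 + 33·3 + 11·4 + 13·3 = 366
Hassan: 13·5 + 29·4 + 33·1 + 11·5 + 13·1 = 282
Diego: 13·2 + 29·3 + 33·2 + 11·1 + 13·5 = 255
Theo: 13·1 + 29·1 + 33·4 + 11·3 + 13·2 = 233
Lena has the highest Borda score (366).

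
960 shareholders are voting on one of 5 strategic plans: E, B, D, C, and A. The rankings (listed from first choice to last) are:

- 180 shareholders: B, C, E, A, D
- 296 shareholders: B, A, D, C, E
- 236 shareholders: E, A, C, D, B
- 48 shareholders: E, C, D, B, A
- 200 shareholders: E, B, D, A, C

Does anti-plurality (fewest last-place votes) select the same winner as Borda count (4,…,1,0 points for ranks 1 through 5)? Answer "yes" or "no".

no

Anti-plurality — last-place votes: E 296, B 236, D 180, C 200, A 48. Winner: A.
Borda — scores: E 2296, B 2552, D 1324, C 1452, A 1976. Winner: B.
The two methods disagree.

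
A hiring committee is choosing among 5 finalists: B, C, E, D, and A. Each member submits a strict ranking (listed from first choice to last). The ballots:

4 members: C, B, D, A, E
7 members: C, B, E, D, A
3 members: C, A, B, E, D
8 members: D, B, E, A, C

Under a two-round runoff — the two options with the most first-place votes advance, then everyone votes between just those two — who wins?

Round 1 first-place votes: B 0, C 14, E 0, D 8, A 0.
C and D advance.
Runoff: C is preferred to D by 14 voters; D by 8.
C wins the runoff.

C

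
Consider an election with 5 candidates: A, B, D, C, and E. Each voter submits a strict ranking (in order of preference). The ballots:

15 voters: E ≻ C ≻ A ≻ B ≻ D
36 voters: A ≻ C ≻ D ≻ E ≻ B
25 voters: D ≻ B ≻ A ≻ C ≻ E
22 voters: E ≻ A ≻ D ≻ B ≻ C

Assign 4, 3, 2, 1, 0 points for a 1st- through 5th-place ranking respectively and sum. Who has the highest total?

A: 15·2 + 36·4 + 25·2 + 22·3 = 290
B: 15·1 + 36·0 + 25·3 + 22·1 = 112
D: 15·0 + 36·2 + 25·4 + 22·2 = 216
C: 15·3 + 36·3 + 25·1 + 22·0 = 178
E: 15·4 + 36·1 + 25·0 + 22·4 = 184
A has the highest Borda score (290).

A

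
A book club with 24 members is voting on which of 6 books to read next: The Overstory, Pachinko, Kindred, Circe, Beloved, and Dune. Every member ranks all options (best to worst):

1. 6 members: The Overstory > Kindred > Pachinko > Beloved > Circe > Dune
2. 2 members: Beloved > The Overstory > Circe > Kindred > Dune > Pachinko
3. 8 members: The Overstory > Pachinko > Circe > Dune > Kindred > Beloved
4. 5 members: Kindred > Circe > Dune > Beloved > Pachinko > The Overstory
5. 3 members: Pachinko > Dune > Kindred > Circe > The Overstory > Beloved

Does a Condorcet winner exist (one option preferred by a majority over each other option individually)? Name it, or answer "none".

The Overstory vs Pachinko: 16–8 for The Overstory.
The Overstory vs Kindred: 16–8 for The Overstory.
The Overstory vs Circe: 16–8 for The Overstory.
The Overstory vs Beloved: 17–7 for The Overstory.
The Overstory vs Dune: 16–8 for The Overstory.
The Overstory beats every other option head-to-head.

The Overstory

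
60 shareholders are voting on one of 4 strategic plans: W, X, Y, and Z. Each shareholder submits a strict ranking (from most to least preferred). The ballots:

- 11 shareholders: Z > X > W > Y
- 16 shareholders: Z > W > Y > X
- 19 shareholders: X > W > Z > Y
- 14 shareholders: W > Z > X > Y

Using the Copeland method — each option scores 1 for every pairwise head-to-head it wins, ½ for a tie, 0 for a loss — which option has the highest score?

W: beats Y and Z; ties X → score 2.5.
X: beats Y; ties W; loses to Z → score 1.5.
Y: loses to W, X, and Z → score 0.
Z: beats X and Y; loses to W → score 2.
W has the best pairwise record.

W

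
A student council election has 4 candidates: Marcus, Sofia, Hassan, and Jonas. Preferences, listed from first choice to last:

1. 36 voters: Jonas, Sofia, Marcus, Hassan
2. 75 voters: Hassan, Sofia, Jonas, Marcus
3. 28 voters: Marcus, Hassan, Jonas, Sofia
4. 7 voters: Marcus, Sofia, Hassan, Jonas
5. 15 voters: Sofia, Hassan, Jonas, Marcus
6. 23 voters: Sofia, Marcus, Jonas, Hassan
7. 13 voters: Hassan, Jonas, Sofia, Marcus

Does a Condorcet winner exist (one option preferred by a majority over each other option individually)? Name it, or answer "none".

Hassan vs Marcus: 103–94 for Hassan.
Hassan vs Sofia: 116–81 for Hassan.
Hassan vs Jonas: 138–59 for Hassan.
Hassan beats every other option head-to-head.

Hassan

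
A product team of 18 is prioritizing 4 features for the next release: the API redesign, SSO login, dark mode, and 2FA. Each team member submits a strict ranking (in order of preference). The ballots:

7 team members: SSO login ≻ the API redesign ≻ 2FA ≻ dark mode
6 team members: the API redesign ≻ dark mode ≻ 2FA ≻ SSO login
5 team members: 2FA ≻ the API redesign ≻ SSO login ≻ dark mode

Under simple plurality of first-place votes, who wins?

First-place votes: the API redesign 6, SSO login 7, dark mode 0, 2FA 5.
SSO login has the most first-place votes.

SSO login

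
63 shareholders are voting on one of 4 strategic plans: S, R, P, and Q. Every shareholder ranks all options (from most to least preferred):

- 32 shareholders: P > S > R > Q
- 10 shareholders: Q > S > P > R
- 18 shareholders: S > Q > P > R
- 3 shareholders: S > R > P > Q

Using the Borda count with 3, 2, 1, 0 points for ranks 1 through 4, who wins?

S

S: 32·2 + 10·2 + 18·3 + 3·3 = 147
R: 32·1 + 10·0 + 18·0 + 3·2 = 38
P: 32·3 + 10·1 + 18·1 + 3·1 = 127
Q: 32·0 + 10·3 + 18·2 + 3·0 = 66
S has the highest Borda score (147).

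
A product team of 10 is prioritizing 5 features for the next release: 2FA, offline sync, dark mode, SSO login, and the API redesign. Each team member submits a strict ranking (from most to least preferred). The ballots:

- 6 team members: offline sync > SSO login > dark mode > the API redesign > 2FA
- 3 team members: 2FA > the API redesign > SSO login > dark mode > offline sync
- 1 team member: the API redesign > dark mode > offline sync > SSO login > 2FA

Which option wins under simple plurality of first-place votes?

offline sync

First-place votes: 2FA 3, offline sync 6, dark mode 0, SSO login 0, the API redesign 1.
offline sync has the most first-place votes.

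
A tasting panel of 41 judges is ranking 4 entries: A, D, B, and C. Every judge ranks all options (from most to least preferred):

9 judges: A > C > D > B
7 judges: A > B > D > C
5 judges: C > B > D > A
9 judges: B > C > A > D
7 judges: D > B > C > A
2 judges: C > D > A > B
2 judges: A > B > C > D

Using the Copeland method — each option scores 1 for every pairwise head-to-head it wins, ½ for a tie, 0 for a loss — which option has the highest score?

B

A: beats D; loses to B and C → score 1.
D: loses to A, B, and C → score 0.
B: beats A, D, and C → score 3.
C: beats A and D; loses to B → score 2.
B has the best pairwise record.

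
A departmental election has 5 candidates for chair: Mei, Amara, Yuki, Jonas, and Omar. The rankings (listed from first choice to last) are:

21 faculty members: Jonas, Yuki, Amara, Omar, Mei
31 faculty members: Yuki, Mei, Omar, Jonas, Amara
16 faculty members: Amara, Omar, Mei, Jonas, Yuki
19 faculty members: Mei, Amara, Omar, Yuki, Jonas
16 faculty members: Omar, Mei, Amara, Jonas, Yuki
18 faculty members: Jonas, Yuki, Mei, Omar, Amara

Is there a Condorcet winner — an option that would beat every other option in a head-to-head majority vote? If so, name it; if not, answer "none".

none

Checking pairwise contests:
Yuki beats Mei 70–51.
Mei beats Amara 84–37.
Jonas beats Yuki 71–50.
Mei beats Jonas 82–39.
Mei beats Omar 68–53.
Every option loses at least one head-to-head, so there is no Condorcet winner.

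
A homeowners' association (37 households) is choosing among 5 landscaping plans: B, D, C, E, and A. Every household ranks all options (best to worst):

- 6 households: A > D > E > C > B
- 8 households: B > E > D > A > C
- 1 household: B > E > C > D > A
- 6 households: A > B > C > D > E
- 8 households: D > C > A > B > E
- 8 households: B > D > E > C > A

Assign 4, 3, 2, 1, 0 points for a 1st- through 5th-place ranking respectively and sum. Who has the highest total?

D

B: 6·0 + 8·4 + 1·4 + 6·3 + 8·1 + 8·4 = 94
D: 6·3 + 8·2 + 1·1 + 6·1 + 8·4 + 8·3 = 97
C: 6·1 + 8·0 + 1·2 + 6·2 + 8·3 + 8·1 = 52
E: 6·2 + 8·3 + 1·3 + 6·0 + 8·0 + 8·2 = 55
A: 6·4 + 8·1 + 1·0 + 6·4 + 8·2 + 8·0 = 72
D has the highest Borda score (97).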